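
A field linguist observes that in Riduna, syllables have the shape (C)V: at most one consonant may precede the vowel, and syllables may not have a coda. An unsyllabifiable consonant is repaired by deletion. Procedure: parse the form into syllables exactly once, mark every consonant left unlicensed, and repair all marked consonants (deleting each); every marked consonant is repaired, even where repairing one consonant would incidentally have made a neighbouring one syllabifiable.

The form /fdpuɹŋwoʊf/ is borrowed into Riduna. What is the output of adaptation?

puwoʊ

The consonants /f/, /d/, /ɹ/, /ŋ/, /f/ cannot be parsed into a legal (C)V syllable (no codas are permitted; onsets are limited to one consonant).
Deleting the stranded consonants removes /f/, /d/, /ɹ/, /ŋ/, /f/.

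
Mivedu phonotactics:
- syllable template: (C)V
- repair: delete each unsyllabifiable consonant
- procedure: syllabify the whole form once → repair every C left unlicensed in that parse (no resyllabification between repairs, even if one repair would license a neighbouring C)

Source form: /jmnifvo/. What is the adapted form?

Under (C)V, the unsyllabifiable consonants are /j/, /m/, /f/ (no codas are permitted; onsets are limited to one consonant).
Deleting the stranded consonants removes /j/, /m/, /f/.

nivo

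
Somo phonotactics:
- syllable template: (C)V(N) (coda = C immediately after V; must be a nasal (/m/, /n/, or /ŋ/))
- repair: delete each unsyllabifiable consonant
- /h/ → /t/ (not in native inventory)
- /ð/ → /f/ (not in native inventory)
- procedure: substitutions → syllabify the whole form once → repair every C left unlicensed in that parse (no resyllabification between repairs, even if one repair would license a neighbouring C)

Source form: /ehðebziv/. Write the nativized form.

Substitution: /h/ → /t/, /ð/ → /f/, giving /etfebziv/.
Syllabifying with onset maximization leaves /t/, /b/, /v/ stranded (only a nasal (/m/, /n/, or /ŋ/) is licensed in coda position; onsets are limited to one consonant).
Each unlicensed consonant is deleted: /t/, /b/, /v/.

efezi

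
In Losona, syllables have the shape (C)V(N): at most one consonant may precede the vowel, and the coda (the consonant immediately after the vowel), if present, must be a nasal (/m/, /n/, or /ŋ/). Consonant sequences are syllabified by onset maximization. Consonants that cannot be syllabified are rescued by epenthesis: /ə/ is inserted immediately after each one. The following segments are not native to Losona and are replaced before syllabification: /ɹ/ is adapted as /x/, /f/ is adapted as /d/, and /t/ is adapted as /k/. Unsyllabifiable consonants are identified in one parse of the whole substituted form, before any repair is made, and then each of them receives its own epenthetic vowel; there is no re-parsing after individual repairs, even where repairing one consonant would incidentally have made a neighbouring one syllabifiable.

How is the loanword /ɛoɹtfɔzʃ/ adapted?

Substitution: /ɹ/ → /x/, /t/ → /k/, /f/ → /d/, giving /ɛoxkdɔzʃ/.
Syllabifying with onset maximization leaves /x/, /k/, /z/, /ʃ/ stranded (only a nasal (/m/, /n/, or /ŋ/) is licensed in coda position; onsets are limited to one consonant).
Each unlicensed consonant becomes the onset of a new syllable: /x/ → /xə/, /k/ → /kə/, /z/ → /zə/, /ʃ/ → /ʃə/.

ɛoxəkədɔzəʃə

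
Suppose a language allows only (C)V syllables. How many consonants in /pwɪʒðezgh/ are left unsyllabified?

The consonants /p/, /ʒ/, /z/, /g/, /h/ cannot be parsed into a legal (C)V syllable (no codas are permitted; onsets are limited to one consonant).

5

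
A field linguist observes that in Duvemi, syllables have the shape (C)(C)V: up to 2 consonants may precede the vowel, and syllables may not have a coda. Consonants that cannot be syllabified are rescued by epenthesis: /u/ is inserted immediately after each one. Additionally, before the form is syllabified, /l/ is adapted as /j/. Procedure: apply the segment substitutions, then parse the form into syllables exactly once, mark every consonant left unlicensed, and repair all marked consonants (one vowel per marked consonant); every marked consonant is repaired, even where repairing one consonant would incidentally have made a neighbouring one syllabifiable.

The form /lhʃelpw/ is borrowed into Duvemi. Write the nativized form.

juhʃejupuwu

Substitution: /l/ → /j/, giving /jhʃejpw/.
Syllabifying with onset maximization leaves /j/, /j/, /p/, /w/ stranded (no codas are permitted; onsets may contain at most 2 consonants).
Inserting the epenthetic vowel yields /j/ → /ju/, /j/ → /ju/, /p/ → /pu/, /w/ → /wu/.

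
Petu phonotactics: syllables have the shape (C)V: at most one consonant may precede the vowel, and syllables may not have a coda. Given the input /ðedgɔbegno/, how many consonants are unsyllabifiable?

2

Under (C)V, the unsyllabifiable consonants are /d/, /g/ (no codas are permitted; onsets are limited to one consonant).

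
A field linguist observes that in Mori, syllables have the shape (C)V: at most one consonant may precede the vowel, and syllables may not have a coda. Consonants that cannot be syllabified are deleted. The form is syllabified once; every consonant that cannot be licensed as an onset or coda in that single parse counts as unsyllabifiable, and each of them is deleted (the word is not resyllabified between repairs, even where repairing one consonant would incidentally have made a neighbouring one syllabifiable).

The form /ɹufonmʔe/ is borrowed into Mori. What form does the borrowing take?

ɹufoʔe

The consonants /n/, /m/ cannot be parsed into a legal (C)V syllable (no codas are permitted; onsets are limited to one consonant).
Deletion applies to /n/, /m/.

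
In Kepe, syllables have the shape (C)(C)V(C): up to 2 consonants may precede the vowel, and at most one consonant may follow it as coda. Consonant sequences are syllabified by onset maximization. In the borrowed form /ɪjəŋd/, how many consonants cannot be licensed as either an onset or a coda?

Under (C)(C)V(C), the unsyllabifiable consonants are /d/ (at most one coda consonant is licensed; onsets may contain at most 2 consonants).

1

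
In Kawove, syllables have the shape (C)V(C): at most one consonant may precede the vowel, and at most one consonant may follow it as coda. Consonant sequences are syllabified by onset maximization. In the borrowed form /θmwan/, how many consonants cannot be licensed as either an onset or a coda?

The consonants /θ/, /m/ cannot be parsed into a legal (C)V(C) syllable (at most one coda consonant is licensed; onsets are limited to one consonant).

2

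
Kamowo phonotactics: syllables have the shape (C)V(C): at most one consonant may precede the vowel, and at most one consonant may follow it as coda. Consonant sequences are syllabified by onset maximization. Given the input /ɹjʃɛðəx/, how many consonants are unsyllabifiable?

Under (C)V(C), the unsyllabifiable consonants are /ɹ/, /j/ (at most one coda consonant is licensed; onsets are limited to one consonant).

2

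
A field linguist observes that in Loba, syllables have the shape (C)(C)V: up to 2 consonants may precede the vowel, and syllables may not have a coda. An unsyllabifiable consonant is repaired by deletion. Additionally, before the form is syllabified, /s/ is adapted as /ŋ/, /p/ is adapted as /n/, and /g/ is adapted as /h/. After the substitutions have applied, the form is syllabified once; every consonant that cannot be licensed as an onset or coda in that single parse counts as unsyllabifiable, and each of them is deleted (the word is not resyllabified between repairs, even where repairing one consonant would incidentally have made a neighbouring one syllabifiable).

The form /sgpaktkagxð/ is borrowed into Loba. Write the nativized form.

Substitution: /s/ → /ŋ/, /g/ → /h/, /p/ → /n/, giving /ŋhnaktkahxð/.
Syllabifying with onset maximization leaves /ŋ/, /k/, /h/, /x/, /ð/ stranded (no codas are permitted; onsets may contain at most 2 consonants).
Deletion applies to /ŋ/, /k/, /h/, /x/, /ð/.

hnatka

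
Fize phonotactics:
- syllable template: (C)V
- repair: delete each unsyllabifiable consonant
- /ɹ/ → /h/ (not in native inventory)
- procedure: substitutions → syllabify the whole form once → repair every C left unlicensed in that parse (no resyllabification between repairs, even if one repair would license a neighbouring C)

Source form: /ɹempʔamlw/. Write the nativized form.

heʔa

Substitution: /ɹ/ → /h/, giving /hempʔamlw/.
The consonants /m/, /p/, /m/, /l/, /w/ cannot be parsed into a legal (C)V syllable (no codas are permitted; onsets are limited to one consonant).
Deleting the stranded consonants removes /m/, /p/, /m/, /l/, /w/.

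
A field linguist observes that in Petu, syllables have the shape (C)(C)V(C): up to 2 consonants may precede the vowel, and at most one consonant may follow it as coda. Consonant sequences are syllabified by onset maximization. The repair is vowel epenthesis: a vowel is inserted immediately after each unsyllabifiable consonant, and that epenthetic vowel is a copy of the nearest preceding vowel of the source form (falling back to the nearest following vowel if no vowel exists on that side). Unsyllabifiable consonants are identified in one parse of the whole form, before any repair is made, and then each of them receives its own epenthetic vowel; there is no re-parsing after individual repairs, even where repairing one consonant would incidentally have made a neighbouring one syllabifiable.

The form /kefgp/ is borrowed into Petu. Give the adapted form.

Syllabifying with onset maximization leaves /g/, /p/ stranded (at most one coda consonant is licensed; onsets may contain at most 2 consonants).
Inserting the epenthetic vowel yields /g/ → /ge/, /p/ → /pe/.

kefgepe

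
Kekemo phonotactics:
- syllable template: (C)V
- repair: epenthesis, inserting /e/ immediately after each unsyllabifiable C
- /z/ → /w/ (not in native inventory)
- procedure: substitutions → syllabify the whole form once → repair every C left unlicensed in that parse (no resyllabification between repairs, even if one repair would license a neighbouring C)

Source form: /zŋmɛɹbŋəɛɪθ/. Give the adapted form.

weŋemɛɹebeŋəɛɪθe

Substitution: /z/ → /w/, giving /wŋmɛɹbŋəɛɪθ/.
Under (C)V, the unsyllabifiable consonants are /w/, /ŋ/, /ɹ/, /b/, /θ/ (no codas are permitted; onsets are limited to one consonant).
Each unlicensed consonant becomes the onset of a new syllable: /w/ → /we/, /ŋ/ → /ŋe/, /ɹ/ → /ɹe/, /b/ → /be/, /θ/ → /θe/.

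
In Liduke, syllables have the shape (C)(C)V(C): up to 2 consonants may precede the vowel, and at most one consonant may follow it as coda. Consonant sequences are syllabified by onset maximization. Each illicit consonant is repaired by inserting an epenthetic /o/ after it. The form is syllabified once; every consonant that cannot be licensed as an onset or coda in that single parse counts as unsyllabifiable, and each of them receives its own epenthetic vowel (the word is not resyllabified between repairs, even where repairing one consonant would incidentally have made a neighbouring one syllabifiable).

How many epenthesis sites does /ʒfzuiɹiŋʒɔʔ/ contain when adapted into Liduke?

The unsyllabifiable consonants are /ʒ/; each receives one epenthetic vowel.

1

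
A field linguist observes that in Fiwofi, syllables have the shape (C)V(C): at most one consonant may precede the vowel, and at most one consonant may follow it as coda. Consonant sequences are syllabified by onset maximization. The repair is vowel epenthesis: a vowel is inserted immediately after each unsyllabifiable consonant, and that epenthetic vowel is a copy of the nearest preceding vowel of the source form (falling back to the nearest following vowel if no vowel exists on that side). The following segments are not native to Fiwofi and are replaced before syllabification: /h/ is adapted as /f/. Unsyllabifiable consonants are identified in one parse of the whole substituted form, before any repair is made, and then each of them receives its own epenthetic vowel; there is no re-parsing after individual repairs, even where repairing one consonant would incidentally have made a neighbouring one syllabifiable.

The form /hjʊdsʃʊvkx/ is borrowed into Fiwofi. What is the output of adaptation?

Substitution: /h/ → /f/, giving /fjʊdsʃʊvkx/.
The consonants /f/, /s/, /k/, /x/ cannot be parsed into a legal (C)V(C) syllable (at most one coda consonant is licensed; onsets are limited to one consonant).
Epenthesis after each stranded consonant: /f/ → /fʊ/, /s/ → /sʊ/, /k/ → /kʊ/, /x/ → /xʊ/.

fʊjʊdsʊʃʊvkʊxʊ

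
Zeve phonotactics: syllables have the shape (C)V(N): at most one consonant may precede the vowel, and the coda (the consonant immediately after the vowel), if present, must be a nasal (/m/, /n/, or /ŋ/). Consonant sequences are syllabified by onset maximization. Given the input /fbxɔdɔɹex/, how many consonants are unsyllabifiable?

Under (C)V(N), the unsyllabifiable consonants are /f/, /b/, /x/ (only a nasal (/m/, /n/, or /ŋ/) is licensed in coda position; onsets are limited to one consonant).

3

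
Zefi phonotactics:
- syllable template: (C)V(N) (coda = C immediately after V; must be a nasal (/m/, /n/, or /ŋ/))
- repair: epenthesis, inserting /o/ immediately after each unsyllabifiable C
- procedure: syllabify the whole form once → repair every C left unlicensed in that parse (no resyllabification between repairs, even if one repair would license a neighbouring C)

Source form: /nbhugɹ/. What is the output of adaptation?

Syllabifying with onset maximization leaves /n/, /b/, /g/, /ɹ/ stranded (only a nasal (/m/, /n/, or /ŋ/) is licensed in coda position; onsets are limited to one consonant).
Epenthesis after each stranded consonant: /n/ → /no/, /b/ → /bo/, /g/ → /go/, /ɹ/ → /ɹo/.

nobohugoɹo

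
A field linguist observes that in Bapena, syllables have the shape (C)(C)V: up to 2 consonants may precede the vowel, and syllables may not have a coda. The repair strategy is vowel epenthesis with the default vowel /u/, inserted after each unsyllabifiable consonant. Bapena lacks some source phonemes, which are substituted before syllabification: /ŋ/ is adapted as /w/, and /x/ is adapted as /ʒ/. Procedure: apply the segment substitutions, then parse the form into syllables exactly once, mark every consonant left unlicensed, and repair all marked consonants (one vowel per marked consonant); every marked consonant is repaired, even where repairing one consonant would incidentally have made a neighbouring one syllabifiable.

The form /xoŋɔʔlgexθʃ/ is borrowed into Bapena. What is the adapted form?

Substitution: /x/ → /ʒ/, /ŋ/ → /w/, giving /ʒowɔʔlgeʒθʃ/.
Under (C)(C)V, the unsyllabifiable consonants are /ʔ/, /ʒ/, /θ/, /ʃ/ (no codas are permitted; onsets may contain at most 2 consonants).
Each unlicensed consonant becomes the onset of a new syllable: /ʔ/ → /ʔu/, /ʒ/ → /ʒu/, /θ/ → /θu/, /ʃ/ → /ʃu/.

ʒowɔʔulgeʒuθuʃu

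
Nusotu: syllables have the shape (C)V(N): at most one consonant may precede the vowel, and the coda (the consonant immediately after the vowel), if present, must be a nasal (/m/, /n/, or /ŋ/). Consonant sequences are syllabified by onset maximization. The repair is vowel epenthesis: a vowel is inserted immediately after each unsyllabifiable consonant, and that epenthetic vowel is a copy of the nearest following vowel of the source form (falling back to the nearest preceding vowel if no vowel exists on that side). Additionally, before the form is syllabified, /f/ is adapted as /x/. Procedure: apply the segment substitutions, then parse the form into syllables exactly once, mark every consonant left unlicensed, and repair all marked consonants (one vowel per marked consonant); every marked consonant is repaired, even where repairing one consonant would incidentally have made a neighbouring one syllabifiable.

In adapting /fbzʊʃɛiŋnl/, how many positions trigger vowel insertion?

After substitution the input is /xbzʊʃɛiŋnl/.
The unsyllabifiable consonants are /x/, /b/, /n/, /l/; each receives one epenthetic vowel.

4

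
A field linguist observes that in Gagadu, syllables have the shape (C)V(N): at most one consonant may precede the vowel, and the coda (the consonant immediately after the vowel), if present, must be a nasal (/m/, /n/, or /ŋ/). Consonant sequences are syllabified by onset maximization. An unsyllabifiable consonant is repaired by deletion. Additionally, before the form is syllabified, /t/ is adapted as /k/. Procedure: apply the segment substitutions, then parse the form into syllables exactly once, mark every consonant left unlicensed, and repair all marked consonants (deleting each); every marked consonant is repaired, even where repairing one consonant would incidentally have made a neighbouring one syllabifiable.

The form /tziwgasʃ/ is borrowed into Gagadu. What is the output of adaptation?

Substitution: /t/ → /k/, giving /kziwgasʃ/.
The consonants /k/, /w/, /s/, /ʃ/ cannot be parsed into a legal (C)V(N) syllable (only a nasal (/m/, /n/, or /ŋ/) is licensed in coda position; onsets are limited to one consonant).
Deleting the stranded consonants removes /k/, /w/, /s/, /ʃ/.

ziga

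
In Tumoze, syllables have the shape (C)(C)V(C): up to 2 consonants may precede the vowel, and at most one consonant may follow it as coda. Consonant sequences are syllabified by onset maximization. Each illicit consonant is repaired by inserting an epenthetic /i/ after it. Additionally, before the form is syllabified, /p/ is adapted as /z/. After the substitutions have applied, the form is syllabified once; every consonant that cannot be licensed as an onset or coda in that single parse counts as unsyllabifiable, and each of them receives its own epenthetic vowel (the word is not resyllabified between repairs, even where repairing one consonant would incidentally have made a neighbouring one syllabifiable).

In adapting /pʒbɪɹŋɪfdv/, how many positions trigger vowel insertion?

3

After substitution the input is /zʒbɪɹŋɪfdv/.
The unsyllabifiable consonants are /z/, /d/, /v/; each receives one epenthetic vowel.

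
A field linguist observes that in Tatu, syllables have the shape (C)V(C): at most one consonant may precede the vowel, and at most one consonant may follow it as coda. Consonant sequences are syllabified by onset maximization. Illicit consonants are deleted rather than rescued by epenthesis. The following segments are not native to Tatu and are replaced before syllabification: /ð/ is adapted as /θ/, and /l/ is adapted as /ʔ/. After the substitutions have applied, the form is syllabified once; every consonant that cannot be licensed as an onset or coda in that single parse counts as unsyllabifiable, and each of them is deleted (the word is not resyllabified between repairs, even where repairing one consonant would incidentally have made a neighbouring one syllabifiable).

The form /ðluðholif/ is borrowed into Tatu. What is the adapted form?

Substitution: /ð/ → /θ/, /l/ → /ʔ/, giving /θʔuθhoʔif/.
Under (C)V(C), the unsyllabifiable consonants are /θ/ (at most one coda consonant is licensed; onsets are limited to one consonant).
Deletion applies to /θ/.

ʔuθhoʔif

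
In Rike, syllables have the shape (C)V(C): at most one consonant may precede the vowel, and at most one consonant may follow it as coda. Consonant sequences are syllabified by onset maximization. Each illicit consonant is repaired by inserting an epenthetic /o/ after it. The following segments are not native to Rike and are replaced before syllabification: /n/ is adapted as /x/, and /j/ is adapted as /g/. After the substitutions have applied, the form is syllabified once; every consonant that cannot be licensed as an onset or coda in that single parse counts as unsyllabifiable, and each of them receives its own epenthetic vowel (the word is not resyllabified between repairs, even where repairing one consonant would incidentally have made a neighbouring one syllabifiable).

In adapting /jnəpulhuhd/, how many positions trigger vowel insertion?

2

After substitution the input is /gxəpulhuhd/.
The unsyllabifiable consonants are /g/, /d/; each receives one epenthetic vowel.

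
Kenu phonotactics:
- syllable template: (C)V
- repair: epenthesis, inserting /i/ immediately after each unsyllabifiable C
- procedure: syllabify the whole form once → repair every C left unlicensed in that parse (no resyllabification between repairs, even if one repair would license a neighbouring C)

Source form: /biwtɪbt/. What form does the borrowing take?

Under (C)V, the unsyllabifiable consonants are /w/, /b/, /t/ (no codas are permitted; onsets are limited to one consonant).
Epenthesis after each stranded consonant: /w/ → /wi/, /b/ → /bi/, /t/ → /ti/.

biwitɪbiti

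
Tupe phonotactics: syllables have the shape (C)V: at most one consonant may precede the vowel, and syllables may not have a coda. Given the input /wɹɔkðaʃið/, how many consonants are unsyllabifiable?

Syllabifying with onset maximization leaves /w/, /k/, /ð/ stranded (no codas are permitted; onsets are limited to one consonant).

3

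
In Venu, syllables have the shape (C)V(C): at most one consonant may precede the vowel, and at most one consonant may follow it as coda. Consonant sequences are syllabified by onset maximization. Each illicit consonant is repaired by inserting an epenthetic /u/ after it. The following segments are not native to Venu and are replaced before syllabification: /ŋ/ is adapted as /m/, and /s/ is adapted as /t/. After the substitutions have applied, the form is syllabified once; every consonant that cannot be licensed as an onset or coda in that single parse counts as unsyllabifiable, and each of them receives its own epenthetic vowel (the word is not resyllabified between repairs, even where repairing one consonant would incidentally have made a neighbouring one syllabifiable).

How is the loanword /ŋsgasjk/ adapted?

Substitution: /ŋ/ → /m/, /s/ → /t/, giving /mtgatjk/.
Syllabifying with onset maximization leaves /m/, /t/, /j/, /k/ stranded (at most one coda consonant is licensed; onsets are limited to one consonant).
Inserting the epenthetic vowel yields /m/ → /mu/, /t/ → /tu/, /j/ → /ju/, /k/ → /ku/.

mutugatjuku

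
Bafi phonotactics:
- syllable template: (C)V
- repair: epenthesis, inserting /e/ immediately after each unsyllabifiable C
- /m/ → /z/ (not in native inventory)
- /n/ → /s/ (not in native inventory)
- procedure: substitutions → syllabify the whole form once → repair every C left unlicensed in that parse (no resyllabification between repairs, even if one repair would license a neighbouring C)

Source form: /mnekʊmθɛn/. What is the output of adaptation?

Substitution: /m/ → /z/, /n/ → /s/, giving /zsekʊzθɛs/.
Syllabifying with onset maximization leaves /z/, /z/, /s/ stranded (no codas are permitted; onsets are limited to one consonant).
Epenthesis after each stranded consonant: /z/ → /ze/, /z/ → /ze/, /s/ → /se/.

zesekʊzeθɛse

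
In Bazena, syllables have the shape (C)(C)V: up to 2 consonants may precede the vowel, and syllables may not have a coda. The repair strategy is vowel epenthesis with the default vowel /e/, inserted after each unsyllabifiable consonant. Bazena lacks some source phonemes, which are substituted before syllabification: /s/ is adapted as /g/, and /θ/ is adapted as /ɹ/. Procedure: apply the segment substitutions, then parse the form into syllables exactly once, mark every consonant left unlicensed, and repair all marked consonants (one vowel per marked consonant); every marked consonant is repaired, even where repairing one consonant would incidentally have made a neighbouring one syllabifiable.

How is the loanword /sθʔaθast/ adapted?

Substitution: /s/ → /g/, /θ/ → /ɹ/, giving /gɹʔaɹagt/.
The consonants /g/, /g/, /t/ cannot be parsed into a legal (C)(C)V syllable (no codas are permitted; onsets may contain at most 2 consonants).
Epenthesis after each stranded consonant: /g/ → /ge/, /g/ → /ge/, /t/ → /te/.

geɹʔaɹagete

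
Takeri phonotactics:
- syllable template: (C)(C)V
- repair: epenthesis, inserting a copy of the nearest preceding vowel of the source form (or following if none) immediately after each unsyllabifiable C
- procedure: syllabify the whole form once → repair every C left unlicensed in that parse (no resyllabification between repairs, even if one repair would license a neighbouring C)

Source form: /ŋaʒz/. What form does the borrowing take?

The consonants /ʒ/, /z/ cannot be parsed into a legal (C)(C)V syllable (no codas are permitted; onsets may contain at most 2 consonants).
Inserting the epenthetic vowel yields /ʒ/ → /ʒa/, /z/ → /za/.

ŋaʒaza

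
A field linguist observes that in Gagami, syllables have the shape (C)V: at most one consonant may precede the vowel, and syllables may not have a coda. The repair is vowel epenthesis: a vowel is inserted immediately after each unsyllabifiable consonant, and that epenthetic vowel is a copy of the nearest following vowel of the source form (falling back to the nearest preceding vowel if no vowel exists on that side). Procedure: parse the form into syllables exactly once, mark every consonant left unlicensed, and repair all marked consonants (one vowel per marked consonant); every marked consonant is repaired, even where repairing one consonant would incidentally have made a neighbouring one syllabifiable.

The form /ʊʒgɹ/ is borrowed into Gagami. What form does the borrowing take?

ʊʒʊgʊɹʊ

Under (C)V, the unsyllabifiable consonants are /ʒ/, /g/, /ɹ/ (no codas are permitted; onsets are limited to one consonant).
Each unlicensed consonant becomes the onset of a new syllable: /ʒ/ → /ʒʊ/, /g/ → /gʊ/, /ɹ/ → /ɹʊ/.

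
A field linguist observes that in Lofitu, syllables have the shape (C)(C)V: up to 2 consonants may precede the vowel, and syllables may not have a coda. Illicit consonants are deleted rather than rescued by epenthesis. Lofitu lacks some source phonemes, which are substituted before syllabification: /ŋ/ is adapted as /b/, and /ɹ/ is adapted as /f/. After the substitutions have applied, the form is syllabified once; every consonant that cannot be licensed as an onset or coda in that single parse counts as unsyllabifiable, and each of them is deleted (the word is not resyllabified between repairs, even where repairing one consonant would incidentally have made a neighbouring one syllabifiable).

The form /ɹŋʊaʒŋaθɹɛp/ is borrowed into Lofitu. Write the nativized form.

Substitution: /ɹ/ → /f/, /ŋ/ → /b/, giving /fbʊaʒbaθfɛp/.
Syllabifying with onset maximization leaves /p/ stranded (no codas are permitted; onsets may contain at most 2 consonants).
Each unlicensed consonant is deleted: /p/.

fbʊaʒbaθfɛ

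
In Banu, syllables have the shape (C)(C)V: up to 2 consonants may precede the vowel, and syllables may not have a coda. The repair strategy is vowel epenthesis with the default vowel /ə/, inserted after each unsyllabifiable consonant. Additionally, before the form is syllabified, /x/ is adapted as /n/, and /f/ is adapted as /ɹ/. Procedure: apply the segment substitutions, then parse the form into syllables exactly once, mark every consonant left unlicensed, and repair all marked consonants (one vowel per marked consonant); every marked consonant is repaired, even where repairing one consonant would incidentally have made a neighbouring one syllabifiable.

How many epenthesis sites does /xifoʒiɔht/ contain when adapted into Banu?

After substitution the input is /niɹoʒiɔht/.
The unsyllabifiable consonants are /h/, /t/; each receives one epenthetic vowel.

2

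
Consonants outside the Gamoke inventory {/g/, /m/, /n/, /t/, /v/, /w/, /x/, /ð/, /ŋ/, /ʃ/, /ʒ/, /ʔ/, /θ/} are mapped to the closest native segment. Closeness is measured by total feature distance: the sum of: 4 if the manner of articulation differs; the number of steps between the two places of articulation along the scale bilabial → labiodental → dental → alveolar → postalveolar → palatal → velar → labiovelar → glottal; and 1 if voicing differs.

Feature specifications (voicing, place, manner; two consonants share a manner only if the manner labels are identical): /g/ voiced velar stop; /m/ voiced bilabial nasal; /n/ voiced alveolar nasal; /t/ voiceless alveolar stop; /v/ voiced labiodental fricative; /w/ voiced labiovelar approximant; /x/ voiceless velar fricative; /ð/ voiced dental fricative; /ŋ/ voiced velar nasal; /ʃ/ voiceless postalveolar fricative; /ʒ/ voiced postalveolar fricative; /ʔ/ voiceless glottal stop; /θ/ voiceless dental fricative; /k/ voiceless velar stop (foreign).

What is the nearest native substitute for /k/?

/g/ is closest: same manner (stop), place distance 0 (velar→velar), voicing differs (+1); total 1. Next closest is /ʔ/ at distance 2.

g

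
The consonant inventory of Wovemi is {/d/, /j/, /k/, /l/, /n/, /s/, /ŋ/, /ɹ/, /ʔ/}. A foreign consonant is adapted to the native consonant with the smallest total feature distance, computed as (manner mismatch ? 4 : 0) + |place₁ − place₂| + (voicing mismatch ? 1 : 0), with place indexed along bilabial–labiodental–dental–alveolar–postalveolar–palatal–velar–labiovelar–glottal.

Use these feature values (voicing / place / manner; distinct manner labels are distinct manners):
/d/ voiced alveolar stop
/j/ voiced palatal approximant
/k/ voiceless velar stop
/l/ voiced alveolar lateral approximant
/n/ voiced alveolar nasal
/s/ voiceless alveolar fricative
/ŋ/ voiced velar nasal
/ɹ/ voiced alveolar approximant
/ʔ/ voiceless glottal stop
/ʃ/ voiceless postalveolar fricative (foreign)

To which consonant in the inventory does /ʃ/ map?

s

/s/ is closest: same manner (fricative), place distance 1 (postalveolar→alveolar), same voicing; total 1. Next closest is /d/ at distance 6.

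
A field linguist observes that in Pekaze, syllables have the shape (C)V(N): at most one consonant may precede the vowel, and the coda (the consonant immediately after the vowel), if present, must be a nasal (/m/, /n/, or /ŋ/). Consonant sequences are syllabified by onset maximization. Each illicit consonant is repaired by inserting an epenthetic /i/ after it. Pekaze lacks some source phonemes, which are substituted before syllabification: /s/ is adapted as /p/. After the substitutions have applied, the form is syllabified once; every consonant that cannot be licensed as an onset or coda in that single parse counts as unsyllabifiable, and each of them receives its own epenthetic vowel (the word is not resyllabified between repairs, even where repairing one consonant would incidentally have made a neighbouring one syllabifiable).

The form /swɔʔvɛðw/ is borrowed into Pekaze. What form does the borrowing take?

Substitution: /s/ → /p/, giving /pwɔʔvɛðw/.
Syllabifying with onset maximization leaves /p/, /ʔ/, /ð/, /w/ stranded (only a nasal (/m/, /n/, or /ŋ/) is licensed in coda position; onsets are limited to one consonant).
Inserting the epenthetic vowel yields /p/ → /pi/, /ʔ/ → /ʔi/, /ð/ → /ði/, /w/ → /wi/.

piwɔʔivɛðiwi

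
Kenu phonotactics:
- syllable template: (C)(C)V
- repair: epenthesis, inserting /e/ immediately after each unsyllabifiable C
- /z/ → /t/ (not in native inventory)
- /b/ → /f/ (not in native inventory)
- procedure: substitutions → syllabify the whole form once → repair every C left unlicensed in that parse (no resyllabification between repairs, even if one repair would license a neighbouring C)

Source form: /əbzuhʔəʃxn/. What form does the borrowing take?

əftuhʔəʃexene

Substitution: /b/ → /f/, /z/ → /t/, giving /əftuhʔəʃxn/.
The consonants /ʃ/, /x/, /n/ cannot be parsed into a legal (C)(C)V syllable (no codas are permitted; onsets may contain at most 2 consonants).
Inserting the epenthetic vowel yields /ʃ/ → /ʃe/, /x/ → /xe/, /n/ → /ne/.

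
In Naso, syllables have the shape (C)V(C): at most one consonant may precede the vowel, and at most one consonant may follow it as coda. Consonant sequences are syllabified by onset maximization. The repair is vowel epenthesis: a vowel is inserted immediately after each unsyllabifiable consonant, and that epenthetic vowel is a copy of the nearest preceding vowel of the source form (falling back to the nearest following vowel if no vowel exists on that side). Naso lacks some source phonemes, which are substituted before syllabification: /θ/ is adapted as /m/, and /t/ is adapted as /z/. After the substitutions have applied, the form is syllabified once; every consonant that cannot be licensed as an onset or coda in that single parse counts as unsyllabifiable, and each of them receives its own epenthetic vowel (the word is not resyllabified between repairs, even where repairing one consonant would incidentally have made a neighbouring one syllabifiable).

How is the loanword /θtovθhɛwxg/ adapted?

mozovmohɛwxɛgɛ

Substitution: /θ/ → /m/, /t/ → /z/, giving /mzovmhɛwxg/.
Under (C)V(C), the unsyllabifiable consonants are /m/, /m/, /x/, /g/ (at most one coda consonant is licensed; onsets are limited to one consonant).
Each unlicensed consonant becomes the onset of a new syllable: /m/ → /mo/, /m/ → /mo/, /x/ → /xɛ/, /g/ → /gɛ/.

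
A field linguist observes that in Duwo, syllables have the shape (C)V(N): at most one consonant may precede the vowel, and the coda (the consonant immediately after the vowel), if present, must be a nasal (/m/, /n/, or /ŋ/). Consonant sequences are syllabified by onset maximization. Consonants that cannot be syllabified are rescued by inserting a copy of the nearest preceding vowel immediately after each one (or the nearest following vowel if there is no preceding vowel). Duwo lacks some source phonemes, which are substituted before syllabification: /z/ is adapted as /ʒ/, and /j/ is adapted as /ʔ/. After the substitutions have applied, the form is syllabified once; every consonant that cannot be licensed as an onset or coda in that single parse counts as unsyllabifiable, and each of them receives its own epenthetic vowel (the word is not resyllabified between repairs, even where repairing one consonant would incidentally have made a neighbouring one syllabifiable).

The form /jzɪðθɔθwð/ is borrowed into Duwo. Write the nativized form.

Substitution: /j/ → /ʔ/, /z/ → /ʒ/, giving /ʔʒɪðθɔθwð/.
Under (C)V(N), the unsyllabifiable consonants are /ʔ/, /ð/, /θ/, /w/, /ð/ (only a nasal (/m/, /n/, or /ŋ/) is licensed in coda position; onsets are limited to one consonant).
Inserting the epenthetic vowel yields /ʔ/ → /ʔɪ/, /ð/ → /ðɪ/, /θ/ → /θɔ/, /w/ → /wɔ/, /ð/ → /ðɔ/.

ʔɪʒɪðɪθɔθɔwɔðɔ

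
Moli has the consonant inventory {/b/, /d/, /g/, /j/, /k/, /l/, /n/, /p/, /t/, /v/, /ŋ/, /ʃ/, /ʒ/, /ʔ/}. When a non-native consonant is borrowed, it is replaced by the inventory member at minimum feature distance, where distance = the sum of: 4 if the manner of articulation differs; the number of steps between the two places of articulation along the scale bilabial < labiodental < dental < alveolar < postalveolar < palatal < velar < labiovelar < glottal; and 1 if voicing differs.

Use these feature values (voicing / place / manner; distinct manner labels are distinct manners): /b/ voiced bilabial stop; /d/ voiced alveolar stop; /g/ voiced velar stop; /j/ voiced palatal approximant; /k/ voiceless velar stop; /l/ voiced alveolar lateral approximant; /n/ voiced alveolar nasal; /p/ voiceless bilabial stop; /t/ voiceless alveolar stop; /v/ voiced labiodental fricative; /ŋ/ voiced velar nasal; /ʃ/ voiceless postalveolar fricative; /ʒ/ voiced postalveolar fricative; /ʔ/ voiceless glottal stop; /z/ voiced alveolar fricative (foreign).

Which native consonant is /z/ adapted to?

ʒ

/ʒ/ is closest: same manner (fricative), place distance 1 (alveolar→postalveolar), same voicing; total 1. Next closest is /v/ at distance 2.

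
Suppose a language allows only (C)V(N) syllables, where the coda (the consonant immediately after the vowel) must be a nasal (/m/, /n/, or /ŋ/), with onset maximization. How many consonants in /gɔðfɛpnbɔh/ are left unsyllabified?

4

The consonants /ð/, /p/, /n/, /h/ cannot be parsed into a legal (C)V(N) syllable (only a nasal (/m/, /n/, or /ŋ/) is licensed in coda position; onsets are limited to one consonant).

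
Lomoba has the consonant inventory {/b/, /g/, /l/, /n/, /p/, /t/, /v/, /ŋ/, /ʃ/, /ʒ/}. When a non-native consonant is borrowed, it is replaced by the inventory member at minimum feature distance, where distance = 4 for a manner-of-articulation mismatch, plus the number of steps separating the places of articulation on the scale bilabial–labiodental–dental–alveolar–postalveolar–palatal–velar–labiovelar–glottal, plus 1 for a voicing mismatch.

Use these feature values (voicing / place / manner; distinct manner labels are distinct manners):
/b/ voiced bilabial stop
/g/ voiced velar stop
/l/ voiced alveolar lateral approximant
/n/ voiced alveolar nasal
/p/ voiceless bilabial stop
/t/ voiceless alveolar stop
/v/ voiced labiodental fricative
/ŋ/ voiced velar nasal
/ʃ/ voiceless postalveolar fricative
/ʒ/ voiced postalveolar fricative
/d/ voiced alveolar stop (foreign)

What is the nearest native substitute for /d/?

/t/ is closest: same manner (stop), place distance 0 (alveolar→alveolar), voicing differs (+1); total 1. Next closest is /b/ at distance 3.

t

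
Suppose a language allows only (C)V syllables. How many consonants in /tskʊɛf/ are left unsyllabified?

3

Syllabifying with onset maximization leaves /t/, /s/, /f/ stranded (no codas are permitted; onsets are limited to one consonant).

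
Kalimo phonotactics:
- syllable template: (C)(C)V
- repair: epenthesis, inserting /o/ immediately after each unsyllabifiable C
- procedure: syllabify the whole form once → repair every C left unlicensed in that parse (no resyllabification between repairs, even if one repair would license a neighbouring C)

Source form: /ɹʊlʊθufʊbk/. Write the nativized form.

ɹʊlʊθufʊboko

Syllabifying with onset maximization leaves /b/, /k/ stranded (no codas are permitted; onsets may contain at most 2 consonants).
Inserting the epenthetic vowel yields /b/ → /bo/, /k/ → /ko/.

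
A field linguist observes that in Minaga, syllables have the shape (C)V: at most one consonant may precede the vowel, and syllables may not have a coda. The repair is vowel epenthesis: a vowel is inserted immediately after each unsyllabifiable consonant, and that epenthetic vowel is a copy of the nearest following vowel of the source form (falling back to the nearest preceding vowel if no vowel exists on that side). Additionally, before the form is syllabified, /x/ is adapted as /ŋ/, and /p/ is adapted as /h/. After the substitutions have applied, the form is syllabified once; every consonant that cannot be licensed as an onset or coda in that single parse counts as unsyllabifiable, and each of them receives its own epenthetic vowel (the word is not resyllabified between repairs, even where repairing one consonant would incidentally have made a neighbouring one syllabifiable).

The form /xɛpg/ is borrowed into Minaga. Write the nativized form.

Substitution: /x/ → /ŋ/, /p/ → /h/, giving /ŋɛhg/.
The consonants /h/, /g/ cannot be parsed into a legal (C)V syllable (no codas are permitted; onsets are limited to one consonant).
Epenthesis after each stranded consonant: /h/ → /hɛ/, /g/ → /gɛ/.

ŋɛhɛgɛ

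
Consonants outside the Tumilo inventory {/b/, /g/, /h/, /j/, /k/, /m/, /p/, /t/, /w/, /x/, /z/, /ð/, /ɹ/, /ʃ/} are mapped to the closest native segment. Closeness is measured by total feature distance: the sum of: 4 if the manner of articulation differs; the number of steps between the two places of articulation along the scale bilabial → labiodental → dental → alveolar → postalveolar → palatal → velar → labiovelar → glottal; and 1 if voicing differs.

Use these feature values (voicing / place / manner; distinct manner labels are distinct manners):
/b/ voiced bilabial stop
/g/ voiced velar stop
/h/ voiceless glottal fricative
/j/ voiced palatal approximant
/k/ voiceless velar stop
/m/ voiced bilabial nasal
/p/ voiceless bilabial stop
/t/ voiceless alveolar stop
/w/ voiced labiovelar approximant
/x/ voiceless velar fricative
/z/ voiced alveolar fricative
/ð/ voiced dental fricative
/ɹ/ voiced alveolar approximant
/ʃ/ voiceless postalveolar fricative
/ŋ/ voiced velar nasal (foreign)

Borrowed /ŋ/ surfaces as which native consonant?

g

/g/ is closest: manner differs (nasal→stop, +4), place distance 0 (velar→velar), same voicing; total 4. Next closest is /j/ at distance 5.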